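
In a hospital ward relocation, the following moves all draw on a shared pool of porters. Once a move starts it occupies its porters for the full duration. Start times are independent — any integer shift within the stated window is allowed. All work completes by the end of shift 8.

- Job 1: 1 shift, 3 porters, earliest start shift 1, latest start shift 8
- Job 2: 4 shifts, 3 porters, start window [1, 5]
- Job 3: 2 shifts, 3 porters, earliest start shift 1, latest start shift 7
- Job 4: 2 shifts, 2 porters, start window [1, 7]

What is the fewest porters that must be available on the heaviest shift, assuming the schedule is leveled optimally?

Early-start (Job 1@1, Job 2@1, Job 3@1, Job 4@1) gives peak 11: s1:11  s2:8  s3:3  s4:3  s5:0  s6:0  s7:0  s8:0.
Shift Job 2→2, Job 3→6.
Schedule Job 1@1, Job 2@2, Job 3@6, Job 4@1: s1:5  s2:5  s3:3  s4:3  s5:3  s6:3  s7:3  s8:0 — peak 5.

5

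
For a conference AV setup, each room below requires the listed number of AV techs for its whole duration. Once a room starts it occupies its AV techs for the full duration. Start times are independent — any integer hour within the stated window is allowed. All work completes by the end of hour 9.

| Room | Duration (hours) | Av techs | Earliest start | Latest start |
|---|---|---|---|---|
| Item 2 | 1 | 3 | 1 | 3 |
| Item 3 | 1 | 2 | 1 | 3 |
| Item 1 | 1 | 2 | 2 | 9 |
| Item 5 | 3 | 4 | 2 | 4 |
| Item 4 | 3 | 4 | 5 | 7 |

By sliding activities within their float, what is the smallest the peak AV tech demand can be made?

4

Early-start (Item 2@1, Item 3@1, Item 1@2, Item 5@2, Item 4@5) gives peak 6: h1:5  h2:6  h3:4  h4:4  h5:4  h6:4  h7:4  h8:0  h9:0.
Shift Item 3→2, Item 5→3, Item 4→6.
Schedule Item 2@1, Item 3@2, Item 1@2, Item 5@3, Item 4@6: h1:3  h2:4  h3:4  h4:4  h5:4  h6:4  h7:4  h8:4  h9:0 — peak 4.
Total AV tech-hours = 31 over 9 hours ⇒ peak ≥ ⌈31/9⌉ = 4, so 4 is optimal.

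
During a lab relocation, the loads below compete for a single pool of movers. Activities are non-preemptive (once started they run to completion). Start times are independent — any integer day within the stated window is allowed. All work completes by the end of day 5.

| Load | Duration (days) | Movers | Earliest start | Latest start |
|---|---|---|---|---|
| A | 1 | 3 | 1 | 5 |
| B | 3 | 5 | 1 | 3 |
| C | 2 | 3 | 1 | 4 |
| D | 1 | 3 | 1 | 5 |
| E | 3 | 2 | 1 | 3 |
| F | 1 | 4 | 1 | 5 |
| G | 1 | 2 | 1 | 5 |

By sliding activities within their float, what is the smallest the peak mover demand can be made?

Early-start (A@1, B@1, C@1, D@1, E@1, F@1, G@1) gives peak 22: d1:22  d2:10  d3:7  d4:0  d5:0.
Shift B→3, C→4, F→2, G→2.
Schedule A@1, B@3, C@4, D@1, E@1, F@2, G@2: d1:8  d2:8  d3:7  d4:8  d5:8 — peak 8.
Total mover-days = 39 over 5 days ⇒ peak ≥ ⌈39/5⌉ = 8, so 8 is optimal.

8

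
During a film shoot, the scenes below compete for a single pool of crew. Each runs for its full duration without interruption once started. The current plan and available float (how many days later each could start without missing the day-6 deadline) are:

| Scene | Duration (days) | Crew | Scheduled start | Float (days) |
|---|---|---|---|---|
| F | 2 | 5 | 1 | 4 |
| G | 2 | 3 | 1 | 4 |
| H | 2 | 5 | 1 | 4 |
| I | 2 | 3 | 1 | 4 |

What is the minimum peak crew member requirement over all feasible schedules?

6

Early-start (F@1, G@1, H@1, I@1) gives peak 16: d1:16  d2:16  d3:0  d4:0  d5:0  d6:0.
Shift G→3, H→5, I→3.
Schedule F@1, G@3, H@5, I@3: d1:5  d2:5  d3:6  d4:6  d5:5  d6:5 — peak 6.
Total crew member-days = 32 over 6 days ⇒ peak ≥ ⌈32/6⌉ = 6, so 6 is optimal.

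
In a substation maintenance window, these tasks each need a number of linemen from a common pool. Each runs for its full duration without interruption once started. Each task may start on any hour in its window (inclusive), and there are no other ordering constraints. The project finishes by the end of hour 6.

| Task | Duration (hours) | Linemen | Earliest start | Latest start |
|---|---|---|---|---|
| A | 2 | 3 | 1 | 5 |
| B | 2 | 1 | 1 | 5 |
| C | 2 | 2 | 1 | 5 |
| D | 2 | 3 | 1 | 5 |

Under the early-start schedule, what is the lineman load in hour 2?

9

At early start, hour 2 has: A, B, C, D.
Demand: 3 + 1 + 2 + 3 = 9.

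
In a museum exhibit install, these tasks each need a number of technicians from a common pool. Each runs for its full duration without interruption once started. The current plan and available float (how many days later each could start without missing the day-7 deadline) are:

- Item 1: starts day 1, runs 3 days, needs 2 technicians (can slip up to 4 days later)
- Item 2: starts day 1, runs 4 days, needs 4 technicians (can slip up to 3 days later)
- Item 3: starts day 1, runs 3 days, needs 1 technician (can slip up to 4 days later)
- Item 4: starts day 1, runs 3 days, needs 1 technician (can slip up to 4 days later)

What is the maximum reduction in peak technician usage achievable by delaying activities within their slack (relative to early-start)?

Early-start peak: d1:8  d2:8  d3:8  d4:4  d5:0  d6:0  d7:0 ⇒ 8.
Leveled (Item 1@1, Item 2@4, Item 3@1, Item 4@1): d1:4  d2:4  d3:4  d4:4  d5:4  d6:4  d7:4 ⇒ 4.
Reduction 8 − 4 = 4.

4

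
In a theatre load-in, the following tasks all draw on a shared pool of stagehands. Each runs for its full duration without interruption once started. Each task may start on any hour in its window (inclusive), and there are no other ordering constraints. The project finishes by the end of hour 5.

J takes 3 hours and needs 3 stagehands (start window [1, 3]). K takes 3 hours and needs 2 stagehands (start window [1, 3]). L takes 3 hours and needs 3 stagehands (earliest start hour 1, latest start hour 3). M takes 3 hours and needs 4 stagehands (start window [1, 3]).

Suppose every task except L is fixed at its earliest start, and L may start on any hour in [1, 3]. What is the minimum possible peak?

12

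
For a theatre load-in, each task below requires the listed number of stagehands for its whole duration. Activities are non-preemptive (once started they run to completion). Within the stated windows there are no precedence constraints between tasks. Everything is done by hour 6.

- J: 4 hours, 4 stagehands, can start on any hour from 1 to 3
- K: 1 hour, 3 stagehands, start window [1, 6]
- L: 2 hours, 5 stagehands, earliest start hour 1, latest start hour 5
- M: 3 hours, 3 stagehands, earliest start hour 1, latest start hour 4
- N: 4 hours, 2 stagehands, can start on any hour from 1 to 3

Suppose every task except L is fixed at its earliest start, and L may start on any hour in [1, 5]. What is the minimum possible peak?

L@1: h1:17  h2:14  h3:9  h4:6  h5:0  h6:0 → peak 17
L@2: h1:12  h2:14  h3:14  h4:6  h5:0  h6:0 → peak 14
L@3: h1:12  h2:9  h3:14  h4:11  h5:0  h6:0 → peak 14
L@4: h1:12  h2:9  h3:9  h4:11  h5:5  h6:0 → peak 12
L@5: h1:12  h2:9  h3:9  h4:6  h5:5  h6:5 → peak 12
Best is L@4, peak 12.

12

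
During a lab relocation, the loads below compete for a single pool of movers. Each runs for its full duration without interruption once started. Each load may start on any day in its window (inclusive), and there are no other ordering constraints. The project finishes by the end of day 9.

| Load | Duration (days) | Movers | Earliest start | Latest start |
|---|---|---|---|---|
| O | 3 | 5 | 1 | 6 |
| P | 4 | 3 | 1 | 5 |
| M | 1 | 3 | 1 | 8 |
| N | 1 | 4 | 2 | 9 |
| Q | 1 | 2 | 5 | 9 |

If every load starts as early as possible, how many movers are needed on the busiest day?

Early-start schedule: O@1, P@1, M@1, N@2, Q@5.
Load per day: day 1: 11, day 2: 12, day 3: 8, day 4: 3, day 5: 2, day 6: 0, day 7: 0, day 8: 0, day 9: 0.
Peak is 12.

12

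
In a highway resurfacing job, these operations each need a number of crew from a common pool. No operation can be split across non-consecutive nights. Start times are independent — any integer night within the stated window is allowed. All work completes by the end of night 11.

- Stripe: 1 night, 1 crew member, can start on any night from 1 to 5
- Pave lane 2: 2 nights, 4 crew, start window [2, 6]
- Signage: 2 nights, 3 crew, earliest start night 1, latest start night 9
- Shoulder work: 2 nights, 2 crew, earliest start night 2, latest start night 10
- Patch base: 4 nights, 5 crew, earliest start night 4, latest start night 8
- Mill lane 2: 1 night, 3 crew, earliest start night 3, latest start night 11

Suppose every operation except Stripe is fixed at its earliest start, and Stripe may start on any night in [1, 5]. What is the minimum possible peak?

9

Stripe@1: n1:4  n2:9  n3:9  n4:5  n5:5  n6:5  n7:5  n8:0  n9:0  n10:0  n11:0 → peak 9
Stripe@2: n1:3  n2:10  n3:9  n4:5  n5:5  n6:5  n7:5  n8:0  n9:0  n10:0  n11:0 → peak 10
Stripe@3: n1:3  n2:9  n3:10  n4:5  n5:5  n6:5  n7:5  n8:0  n9:0  n10:0  n11:0 → peak 10
Stripe@4: n1:3  n2:9  n3:9  n4:6  n5:5  n6:5  n7:5  n8:0  n9:0  n10:0  n11:0 → peak 9
Stripe@5: n1:3  n2:9  n3:9  n4:5  n5:6  n6:5  n7:5  n8:0  n9:0  n10:0  n11:0 → peak 9
Best is Stripe@1, peak 9.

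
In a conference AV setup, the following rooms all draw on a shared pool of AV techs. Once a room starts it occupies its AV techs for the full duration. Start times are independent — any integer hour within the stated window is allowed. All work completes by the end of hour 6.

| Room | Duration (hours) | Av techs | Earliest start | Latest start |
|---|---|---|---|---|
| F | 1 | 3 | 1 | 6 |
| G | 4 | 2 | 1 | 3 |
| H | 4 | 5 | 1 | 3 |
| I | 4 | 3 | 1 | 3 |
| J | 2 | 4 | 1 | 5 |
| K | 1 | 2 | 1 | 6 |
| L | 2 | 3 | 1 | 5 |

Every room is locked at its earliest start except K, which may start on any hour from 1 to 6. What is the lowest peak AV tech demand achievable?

K@1: h1:22  h2:17  h3:10  h4:10  h5:0  h6:0 → peak 22
K@2: h1:20  h2:19  h3:10  h4:10  h5:0  h6:0 → peak 20
K@3: h1:20  h2:17  h3:12  h4:10  h5:0  h6:0 → peak 20
K@4: h1:20  h2:17  h3:10  h4:12  h5:0  h6:0 → peak 20
K@5: h1:20  h2:17  h3:10  h4:10  h5:2  h6:0 → peak 20
K@6: h1:20  h2:17  h3:10  h4:10  h5:0  h6:2 → peak 20
Best is K@2, peak 20.

20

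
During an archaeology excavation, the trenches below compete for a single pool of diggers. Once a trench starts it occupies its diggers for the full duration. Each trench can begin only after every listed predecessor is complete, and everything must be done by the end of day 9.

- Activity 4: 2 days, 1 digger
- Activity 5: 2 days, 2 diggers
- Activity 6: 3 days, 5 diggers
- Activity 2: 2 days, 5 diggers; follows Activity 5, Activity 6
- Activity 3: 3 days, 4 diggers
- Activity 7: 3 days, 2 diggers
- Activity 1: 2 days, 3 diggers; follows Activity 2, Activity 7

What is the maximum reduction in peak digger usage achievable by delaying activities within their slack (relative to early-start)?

7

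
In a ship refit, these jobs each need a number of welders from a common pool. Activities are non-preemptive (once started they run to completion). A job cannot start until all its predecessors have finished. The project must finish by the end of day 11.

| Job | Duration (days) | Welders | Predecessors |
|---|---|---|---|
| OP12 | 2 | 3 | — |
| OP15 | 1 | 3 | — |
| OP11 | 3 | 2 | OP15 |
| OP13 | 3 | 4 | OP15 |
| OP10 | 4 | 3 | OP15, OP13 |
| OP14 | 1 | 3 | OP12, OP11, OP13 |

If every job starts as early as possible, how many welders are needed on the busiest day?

9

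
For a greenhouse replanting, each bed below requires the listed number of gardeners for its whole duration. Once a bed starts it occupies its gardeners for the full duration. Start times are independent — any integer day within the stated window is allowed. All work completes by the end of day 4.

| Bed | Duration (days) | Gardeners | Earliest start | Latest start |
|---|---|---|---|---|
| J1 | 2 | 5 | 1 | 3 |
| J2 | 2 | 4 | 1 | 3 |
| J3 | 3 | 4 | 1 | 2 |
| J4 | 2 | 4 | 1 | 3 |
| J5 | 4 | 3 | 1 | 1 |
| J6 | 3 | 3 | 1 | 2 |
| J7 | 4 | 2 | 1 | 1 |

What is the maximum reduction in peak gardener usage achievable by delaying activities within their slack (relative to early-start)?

Early-start peak: d1:25  d2:25  d3:12  d4:5 ⇒ 25.
Leveled (J1@1, J2@3, J3@1, J4@3, J5@1, J6@1, J7@1): d1:17  d2:17  d3:20  d4:13 ⇒ 20.
Reduction 25 − 20 = 5.

5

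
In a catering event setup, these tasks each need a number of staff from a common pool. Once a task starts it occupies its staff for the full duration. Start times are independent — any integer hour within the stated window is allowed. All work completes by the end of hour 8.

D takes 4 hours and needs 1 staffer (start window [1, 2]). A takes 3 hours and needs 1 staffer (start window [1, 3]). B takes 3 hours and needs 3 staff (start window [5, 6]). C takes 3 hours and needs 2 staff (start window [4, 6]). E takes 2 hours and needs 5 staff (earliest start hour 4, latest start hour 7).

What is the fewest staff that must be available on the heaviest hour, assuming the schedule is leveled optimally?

Early-start (D@1, A@1, B@5, C@4, E@4) gives peak 10: h1:2  h2:2  h3:2  h4:8  h5:10  h6:5  h7:3  h8:0.
Shift B→6, C→6.
Schedule D@1, A@1, B@6, C@6, E@4: h1:2  h2:2  h3:2  h4:6  h5:5  h6:5  h7:5  h8:5 — peak 6.

6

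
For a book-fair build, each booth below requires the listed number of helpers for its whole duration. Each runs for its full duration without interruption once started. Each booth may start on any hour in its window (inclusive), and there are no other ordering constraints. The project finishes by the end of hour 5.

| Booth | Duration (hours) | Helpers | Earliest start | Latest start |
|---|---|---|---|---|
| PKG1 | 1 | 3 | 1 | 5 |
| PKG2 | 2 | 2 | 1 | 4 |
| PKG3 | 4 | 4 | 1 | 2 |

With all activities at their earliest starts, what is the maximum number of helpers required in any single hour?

9

Early-start schedule: PKG1@1, PKG2@1, PKG3@1.
Load per hour: hour 1: 9, hour 2: 6, hour 3: 4, hour 4: 4, hour 5: 0.
Peak is 9.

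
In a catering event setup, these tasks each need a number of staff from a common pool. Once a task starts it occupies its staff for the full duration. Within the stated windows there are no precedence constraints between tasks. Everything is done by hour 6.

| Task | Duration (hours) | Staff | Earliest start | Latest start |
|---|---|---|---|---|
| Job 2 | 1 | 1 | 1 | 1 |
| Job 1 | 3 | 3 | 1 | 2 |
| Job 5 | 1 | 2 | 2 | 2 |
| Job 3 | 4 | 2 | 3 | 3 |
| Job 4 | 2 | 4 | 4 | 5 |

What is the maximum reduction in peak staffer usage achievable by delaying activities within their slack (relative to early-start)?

Early-start peak: h1:4  h2:5  h3:5  h4:6  h5:6  h6:2 ⇒ 6.
Leveled (Job 2@1, Job 1@1, Job 5@2, Job 3@3, Job 4@4): h1:4  h2:5  h3:5  h4:6  h5:6  h6:2 ⇒ 6.
Reduction 6 − 6 = 0.

0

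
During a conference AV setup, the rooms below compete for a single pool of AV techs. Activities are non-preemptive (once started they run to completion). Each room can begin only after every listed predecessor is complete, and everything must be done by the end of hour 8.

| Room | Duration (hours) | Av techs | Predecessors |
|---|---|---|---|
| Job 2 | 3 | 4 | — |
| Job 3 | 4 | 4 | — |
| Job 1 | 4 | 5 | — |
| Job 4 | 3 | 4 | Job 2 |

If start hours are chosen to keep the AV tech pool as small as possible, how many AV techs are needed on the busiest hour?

9

Early-start (Job 2@1, Job 3@1, Job 1@1, Job 4@4) gives peak 13: h1:13  h2:13  h3:13  h4:13  h5:4  h6:4  h7:0  h8:0.
Shift Job 1→4, Job 4→5.
Schedule Job 2@1, Job 3@1, Job 1@4, Job 4@5: h1:8  h2:8  h3:8  h4:9  h5:9  h6:9  h7:9  h8:0 — peak 9.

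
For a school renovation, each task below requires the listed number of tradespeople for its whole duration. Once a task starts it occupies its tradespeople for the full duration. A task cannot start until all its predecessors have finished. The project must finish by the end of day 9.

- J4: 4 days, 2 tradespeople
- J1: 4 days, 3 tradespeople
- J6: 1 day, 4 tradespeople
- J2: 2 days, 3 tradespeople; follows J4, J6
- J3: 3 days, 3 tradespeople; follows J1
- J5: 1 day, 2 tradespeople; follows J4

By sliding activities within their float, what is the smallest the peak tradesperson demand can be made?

6

Early-start (J4@1, J1@1, J6@1, J2@5, J3@5, J5@5) gives peak 9: d1:9  d2:5  d3:5  d4:5  d5:8  d6:6  d7:3  d8:0  d9:0.
Shift J6→5, J2→6, J3→6.
Schedule J4@1, J1@1, J6@5, J2@6, J3@6, J5@5: d1:5  d2:5  d3:5  d4:5  d5:6  d6:6  d7:6  d8:3  d9:0 — peak 6.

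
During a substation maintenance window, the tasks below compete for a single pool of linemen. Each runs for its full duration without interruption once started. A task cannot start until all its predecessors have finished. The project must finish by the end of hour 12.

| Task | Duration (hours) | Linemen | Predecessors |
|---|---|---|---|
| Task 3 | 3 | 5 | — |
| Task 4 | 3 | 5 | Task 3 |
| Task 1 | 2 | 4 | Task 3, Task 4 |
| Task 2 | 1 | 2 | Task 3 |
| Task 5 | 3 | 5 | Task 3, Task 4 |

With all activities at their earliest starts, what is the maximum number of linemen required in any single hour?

9

Early-start schedule: Task 3@1, Task 4@4, Task 1@7, Task 2@4, Task 5@7.
Load per hour: hour 1: 5, hour 2: 5, hour 3: 5, hour 4: 7, hour 5: 5, hour 6: 5, hour 7: 9, hour 8: 9, hour 9: 5, hour 10: 0, hour 11: 0, hour 12: 0.
Peak is 9.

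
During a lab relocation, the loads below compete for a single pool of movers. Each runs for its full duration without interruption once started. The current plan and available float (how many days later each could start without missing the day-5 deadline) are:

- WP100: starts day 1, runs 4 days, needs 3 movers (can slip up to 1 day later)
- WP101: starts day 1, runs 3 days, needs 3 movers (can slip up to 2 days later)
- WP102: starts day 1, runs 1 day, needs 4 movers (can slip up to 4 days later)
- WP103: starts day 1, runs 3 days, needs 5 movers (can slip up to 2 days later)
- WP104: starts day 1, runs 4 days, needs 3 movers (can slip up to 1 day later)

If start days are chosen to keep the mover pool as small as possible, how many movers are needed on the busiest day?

14

Early-start (WP100@1, WP101@1, WP102@1, WP103@1, WP104@1) gives peak 18: d1:18  d2:14  d3:14  d4:6  d5:0.
Shift WP103→2.
Schedule WP100@1, WP101@1, WP102@1, WP103@2, WP104@1: d1:13  d2:14  d3:14  d4:11  d5:0 — peak 14.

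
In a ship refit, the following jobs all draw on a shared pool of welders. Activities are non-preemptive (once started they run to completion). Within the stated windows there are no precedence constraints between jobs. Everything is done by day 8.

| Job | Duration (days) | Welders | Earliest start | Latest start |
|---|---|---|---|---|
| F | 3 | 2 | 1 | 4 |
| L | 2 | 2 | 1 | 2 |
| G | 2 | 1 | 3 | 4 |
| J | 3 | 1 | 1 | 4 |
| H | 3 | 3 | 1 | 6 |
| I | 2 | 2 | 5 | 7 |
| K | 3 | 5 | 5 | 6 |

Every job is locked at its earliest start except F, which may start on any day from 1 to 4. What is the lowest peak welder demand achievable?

8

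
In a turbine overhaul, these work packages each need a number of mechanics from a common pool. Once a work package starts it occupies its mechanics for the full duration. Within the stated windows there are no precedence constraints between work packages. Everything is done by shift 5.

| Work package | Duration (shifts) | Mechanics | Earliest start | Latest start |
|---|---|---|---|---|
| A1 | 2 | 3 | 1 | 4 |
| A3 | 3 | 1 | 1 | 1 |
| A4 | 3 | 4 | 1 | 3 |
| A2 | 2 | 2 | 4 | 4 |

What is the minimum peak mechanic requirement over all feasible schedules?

Early-start (A1@1, A3@1, A4@1, A2@4) gives peak 8: s1:8  s2:8  s3:5  s4:2  s5:2.
Shift A1→4.
Schedule A1@4, A3@1, A4@1, A2@4: s1:5  s2:5  s3:5  s4:5  s5:5 — peak 5.
Total mechanic-shifts = 25 over 5 shifts ⇒ peak ≥ ⌈25/5⌉ = 5, so 5 is optimal.

5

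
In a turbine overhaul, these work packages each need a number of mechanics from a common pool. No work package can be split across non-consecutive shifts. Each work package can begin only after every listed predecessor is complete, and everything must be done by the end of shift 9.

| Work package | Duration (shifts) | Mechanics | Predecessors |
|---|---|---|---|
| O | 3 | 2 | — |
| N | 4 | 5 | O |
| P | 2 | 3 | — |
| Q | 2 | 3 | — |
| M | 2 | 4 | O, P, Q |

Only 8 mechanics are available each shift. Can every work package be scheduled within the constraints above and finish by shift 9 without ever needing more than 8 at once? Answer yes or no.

yes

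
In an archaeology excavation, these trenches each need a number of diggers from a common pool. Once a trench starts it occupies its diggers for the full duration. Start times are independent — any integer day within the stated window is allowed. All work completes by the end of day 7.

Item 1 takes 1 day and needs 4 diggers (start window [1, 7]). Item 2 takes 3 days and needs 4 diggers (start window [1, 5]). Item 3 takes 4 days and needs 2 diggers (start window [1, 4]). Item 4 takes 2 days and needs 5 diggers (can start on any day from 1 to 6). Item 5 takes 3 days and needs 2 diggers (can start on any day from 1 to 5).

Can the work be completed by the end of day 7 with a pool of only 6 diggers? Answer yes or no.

The minimum achievable peak is 7; 6 < 7, so no feasible schedule stays within the cap.

no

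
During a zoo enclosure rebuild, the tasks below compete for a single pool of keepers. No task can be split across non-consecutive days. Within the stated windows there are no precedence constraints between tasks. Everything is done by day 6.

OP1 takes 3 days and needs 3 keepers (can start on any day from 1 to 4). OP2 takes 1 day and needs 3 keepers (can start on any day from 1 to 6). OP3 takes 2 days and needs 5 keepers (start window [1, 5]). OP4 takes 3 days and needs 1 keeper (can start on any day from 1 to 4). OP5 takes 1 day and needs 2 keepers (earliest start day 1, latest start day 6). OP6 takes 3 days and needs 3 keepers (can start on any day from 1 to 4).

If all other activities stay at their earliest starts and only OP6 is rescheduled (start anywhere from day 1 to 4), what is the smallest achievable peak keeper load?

OP6@1: d1:17  d2:12  d3:7  d4:0  d5:0  d6:0 → peak 17
OP6@2: d1:14  d2:12  d3:7  d4:3  d5:0  d6:0 → peak 14
OP6@3: d1:14  d2:9  d3:7  d4:3  d5:3  d6:0 → peak 14
OP6@4: d1:14  d2:9  d3:4  d4:3  d5:3  d6:3 → peak 14
Best is OP6@2, peak 14.

14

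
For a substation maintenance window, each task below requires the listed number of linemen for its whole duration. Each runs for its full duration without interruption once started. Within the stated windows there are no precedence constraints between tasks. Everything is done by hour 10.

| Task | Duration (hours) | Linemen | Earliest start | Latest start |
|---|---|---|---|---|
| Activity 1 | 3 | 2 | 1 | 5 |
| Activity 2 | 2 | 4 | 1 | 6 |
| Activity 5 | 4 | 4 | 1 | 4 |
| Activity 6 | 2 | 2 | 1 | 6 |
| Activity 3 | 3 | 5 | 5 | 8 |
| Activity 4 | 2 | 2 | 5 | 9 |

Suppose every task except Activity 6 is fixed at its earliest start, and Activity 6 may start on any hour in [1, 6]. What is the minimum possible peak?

10

Activity 6@1: h1:12  h2:12  h3:6  h4:4  h5:7  h6:7  h7:5  h8:0  h9:0  h10:0 → peak 12
Activity 6@2: h1:10  h2:12  h3:8  h4:4  h5:7  h6:7  h7:5  h8:0  h9:0  h10:0 → peak 12
Activity 6@3: h1:10  h2:10  h3:8  h4:6  h5:7  h6:7  h7:5  h8:0  h9:0  h10:0 → peak 10
Activity 6@4: h1:10  h2:10  h3:6  h4:6  h5:9  h6:7  h7:5  h8:0  h9:0  h10:0 → peak 10
Activity 6@5: h1:10  h2:10  h3:6  h4:4  h5:9  h6:9  h7:5  h8:0  h9:0  h10:0 → peak 10
Activity 6@6: h1:10  h2:10  h3:6  h4:4  h5:7  h6:9  h7:7  h8:0  h9:0  h10:0 → peak 10
Best is Activity 6@3, peak 10.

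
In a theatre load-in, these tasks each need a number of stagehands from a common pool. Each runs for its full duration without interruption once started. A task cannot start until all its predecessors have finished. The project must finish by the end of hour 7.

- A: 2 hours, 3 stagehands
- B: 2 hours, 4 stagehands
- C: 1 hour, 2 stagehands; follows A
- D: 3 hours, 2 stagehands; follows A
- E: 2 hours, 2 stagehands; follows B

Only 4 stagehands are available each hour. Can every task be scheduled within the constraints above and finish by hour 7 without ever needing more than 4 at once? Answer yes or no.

yes

Schedule A@1, B@3, C@5, D@5, E@6: h1:3  h2:3  h3:4  h4:4  h5:4  h6:4  h7:4 — peak 4 ≤ 4.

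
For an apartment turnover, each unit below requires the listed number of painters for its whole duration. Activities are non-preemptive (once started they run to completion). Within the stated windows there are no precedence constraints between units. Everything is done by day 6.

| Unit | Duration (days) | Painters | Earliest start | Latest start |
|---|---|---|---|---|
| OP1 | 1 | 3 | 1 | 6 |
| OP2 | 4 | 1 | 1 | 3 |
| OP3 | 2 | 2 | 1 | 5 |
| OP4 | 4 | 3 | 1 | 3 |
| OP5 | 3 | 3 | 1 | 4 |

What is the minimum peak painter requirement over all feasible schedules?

7

Early-start (OP1@1, OP2@1, OP3@1, OP4@1, OP5@1) gives peak 12: d1:12  d2:9  d3:7  d4:4  d5:0  d6:0.
Shift OP4→2, OP5→3.
Schedule OP1@1, OP2@1, OP3@1, OP4@2, OP5@3: d1:6  d2:6  d3:7  d4:7  d5:6  d6:0 — peak 7.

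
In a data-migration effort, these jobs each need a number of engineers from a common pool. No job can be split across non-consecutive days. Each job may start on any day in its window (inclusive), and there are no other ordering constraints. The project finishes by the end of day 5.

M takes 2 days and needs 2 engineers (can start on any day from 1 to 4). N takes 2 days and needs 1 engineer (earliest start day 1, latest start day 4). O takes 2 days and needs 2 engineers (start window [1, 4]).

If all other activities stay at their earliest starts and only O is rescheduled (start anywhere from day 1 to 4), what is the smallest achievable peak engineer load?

3

O@1: d1:5  d2:5  d3:0  d4:0  d5:0 → peak 5
O@2: d1:3  d2:5  d3:2  d4:0  d5:0 → peak 5
O@3: d1:3  d2:3  d3:2  d4:2  d5:0 → peak 3
O@4: d1:3  d2:3  d3:0  d4:2  d5:2 → peak 3
Best is O@3, peak 3.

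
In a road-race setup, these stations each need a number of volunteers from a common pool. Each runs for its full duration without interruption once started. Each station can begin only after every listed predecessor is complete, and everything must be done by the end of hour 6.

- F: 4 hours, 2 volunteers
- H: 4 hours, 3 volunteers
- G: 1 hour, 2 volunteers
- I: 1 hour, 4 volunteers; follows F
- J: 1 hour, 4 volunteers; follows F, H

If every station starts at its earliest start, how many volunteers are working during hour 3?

5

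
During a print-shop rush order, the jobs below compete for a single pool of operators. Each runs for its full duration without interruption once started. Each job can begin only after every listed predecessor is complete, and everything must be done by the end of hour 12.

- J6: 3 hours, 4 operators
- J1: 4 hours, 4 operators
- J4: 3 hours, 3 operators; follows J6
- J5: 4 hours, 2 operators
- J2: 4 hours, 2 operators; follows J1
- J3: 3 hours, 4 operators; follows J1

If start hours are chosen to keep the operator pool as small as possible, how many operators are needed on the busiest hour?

Early-start (J6@1, J1@1, J4@4, J5@1, J2@5, J3@5) gives peak 10: h1:10  h2:10  h3:10  h4:9  h5:9  h6:9  h7:6  h8:2  h9:0  h10:0  h11:0  h12:0.
Shift J1→4, J4→5, J2→8, J3→8.
Schedule J6@1, J1@4, J4@5, J5@1, J2@8, J3@8: h1:6  h2:6  h3:6  h4:6  h5:7  h6:7  h7:7  h8:6  h9:6  h10:6  h11:2  h12:0 — peak 7.

7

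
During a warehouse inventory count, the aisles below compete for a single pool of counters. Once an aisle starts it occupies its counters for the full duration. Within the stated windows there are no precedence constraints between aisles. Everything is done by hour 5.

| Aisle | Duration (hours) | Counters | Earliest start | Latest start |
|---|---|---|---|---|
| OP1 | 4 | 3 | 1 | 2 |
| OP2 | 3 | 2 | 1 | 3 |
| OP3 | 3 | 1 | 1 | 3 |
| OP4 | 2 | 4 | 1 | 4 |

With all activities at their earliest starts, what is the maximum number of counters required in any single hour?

Early-start schedule: OP1@1, OP2@1, OP3@1, OP4@1.
Load per hour: hour 1: 10, hour 2: 10, hour 3: 6, hour 4: 3, hour 5: 0.
Peak is 10.

10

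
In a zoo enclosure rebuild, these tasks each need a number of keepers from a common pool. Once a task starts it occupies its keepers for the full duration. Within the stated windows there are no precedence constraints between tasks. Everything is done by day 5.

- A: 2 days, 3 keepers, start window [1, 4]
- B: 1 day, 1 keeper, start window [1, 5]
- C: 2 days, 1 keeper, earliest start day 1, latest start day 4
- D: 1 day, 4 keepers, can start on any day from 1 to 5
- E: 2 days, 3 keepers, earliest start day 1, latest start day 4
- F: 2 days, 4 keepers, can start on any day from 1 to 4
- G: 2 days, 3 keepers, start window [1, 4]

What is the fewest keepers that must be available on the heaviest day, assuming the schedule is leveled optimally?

7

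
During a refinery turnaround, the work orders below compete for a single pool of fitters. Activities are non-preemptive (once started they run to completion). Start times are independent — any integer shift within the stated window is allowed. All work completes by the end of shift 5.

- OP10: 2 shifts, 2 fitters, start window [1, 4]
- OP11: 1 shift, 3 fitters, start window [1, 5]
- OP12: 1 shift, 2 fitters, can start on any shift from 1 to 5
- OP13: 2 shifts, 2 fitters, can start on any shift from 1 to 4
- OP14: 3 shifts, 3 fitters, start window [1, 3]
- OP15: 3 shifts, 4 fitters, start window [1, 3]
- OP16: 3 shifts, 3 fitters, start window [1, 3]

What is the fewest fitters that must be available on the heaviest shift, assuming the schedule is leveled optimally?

10

Early-start (OP10@1, OP11@1, OP12@1, OP13@1, OP14@1, OP15@1, OP16@1) gives peak 19: s1:19  s2:14  s3:10  s4:0  s5:0.
Shift OP14→2, OP15→3, OP16→2.
Schedule OP10@1, OP11@1, OP12@1, OP13@1, OP14@2, OP15@3, OP16@2: s1:9  s2:10  s3:10  s4:10  s5:4 — peak 10.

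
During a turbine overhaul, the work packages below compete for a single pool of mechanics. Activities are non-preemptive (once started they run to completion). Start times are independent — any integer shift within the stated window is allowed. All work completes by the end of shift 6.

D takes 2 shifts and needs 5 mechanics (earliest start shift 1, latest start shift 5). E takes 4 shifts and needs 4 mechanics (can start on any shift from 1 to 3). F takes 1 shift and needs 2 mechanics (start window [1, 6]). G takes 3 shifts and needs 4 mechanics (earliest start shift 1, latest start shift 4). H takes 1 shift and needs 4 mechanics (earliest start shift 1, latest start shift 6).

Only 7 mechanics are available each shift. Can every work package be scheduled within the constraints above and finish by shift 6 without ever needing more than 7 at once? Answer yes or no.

no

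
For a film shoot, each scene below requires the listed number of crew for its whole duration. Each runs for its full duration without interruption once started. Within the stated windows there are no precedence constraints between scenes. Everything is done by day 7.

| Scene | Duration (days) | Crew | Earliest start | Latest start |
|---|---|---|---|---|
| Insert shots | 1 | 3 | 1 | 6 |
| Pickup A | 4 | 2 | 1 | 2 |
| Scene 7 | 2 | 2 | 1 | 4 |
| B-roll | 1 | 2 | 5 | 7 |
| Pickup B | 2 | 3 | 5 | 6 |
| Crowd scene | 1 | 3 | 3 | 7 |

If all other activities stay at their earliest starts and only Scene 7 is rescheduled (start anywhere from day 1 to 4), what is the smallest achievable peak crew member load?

7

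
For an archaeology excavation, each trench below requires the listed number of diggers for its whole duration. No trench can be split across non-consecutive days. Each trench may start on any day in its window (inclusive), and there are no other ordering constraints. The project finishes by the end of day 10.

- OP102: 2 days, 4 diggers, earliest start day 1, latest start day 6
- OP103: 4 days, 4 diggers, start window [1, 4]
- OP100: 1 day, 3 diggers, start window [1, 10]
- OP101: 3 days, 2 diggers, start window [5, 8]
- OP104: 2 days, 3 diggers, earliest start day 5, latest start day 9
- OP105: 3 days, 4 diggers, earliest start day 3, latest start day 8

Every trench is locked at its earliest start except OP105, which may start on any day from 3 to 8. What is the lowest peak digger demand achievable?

OP105@3: d1:11  d2:8  d3:8  d4:8  d5:9  d6:5  d7:2  d8:0  d9:0  d10:0 → peak 11
OP105@4: d1:11  d2:8  d3:4  d4:8  d5:9  d6:9  d7:2  d8:0  d9:0  d10:0 → peak 11
OP105@5: d1:11  d2:8  d3:4  d4:4  d5:9  d6:9  d7:6  d8:0  d9:0  d10:0 → peak 11
OP105@6: d1:11  d2:8  d3:4  d4:4  d5:5  d6:9  d7:6  d8:4  d9:0  d10:0 → peak 11
OP105@7: d1:11  d2:8  d3:4  d4:4  d5:5  d6:5  d7:6  d8:4  d9:4  d10:0 → peak 11
OP105@8: d1:11  d2:8  d3:4  d4:4  d5:5  d6:5  d7:2  d8:4  d9:4  d10:4 → peak 11
Best is OP105@3, peak 11.

11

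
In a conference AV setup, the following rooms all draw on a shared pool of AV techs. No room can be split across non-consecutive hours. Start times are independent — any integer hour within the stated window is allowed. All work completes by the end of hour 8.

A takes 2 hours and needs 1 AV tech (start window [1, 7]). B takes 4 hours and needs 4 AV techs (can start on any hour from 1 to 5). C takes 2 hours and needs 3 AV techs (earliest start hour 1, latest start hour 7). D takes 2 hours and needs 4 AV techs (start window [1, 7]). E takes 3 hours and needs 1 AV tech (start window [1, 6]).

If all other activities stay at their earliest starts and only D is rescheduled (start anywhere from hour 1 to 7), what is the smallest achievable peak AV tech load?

9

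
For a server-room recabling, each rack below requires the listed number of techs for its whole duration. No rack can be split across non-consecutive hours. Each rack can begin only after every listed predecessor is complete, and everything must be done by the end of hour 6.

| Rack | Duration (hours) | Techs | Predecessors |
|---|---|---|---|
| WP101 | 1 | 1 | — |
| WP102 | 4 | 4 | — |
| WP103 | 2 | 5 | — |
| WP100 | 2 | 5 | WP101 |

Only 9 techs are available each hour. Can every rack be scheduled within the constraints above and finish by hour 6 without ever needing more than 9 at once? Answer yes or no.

yes

Schedule WP101@1, WP102@1, WP103@2, WP100@4: h1:5  h2:9  h3:9  h4:9  h5:5  h6:0 — peak 9 ≤ 9.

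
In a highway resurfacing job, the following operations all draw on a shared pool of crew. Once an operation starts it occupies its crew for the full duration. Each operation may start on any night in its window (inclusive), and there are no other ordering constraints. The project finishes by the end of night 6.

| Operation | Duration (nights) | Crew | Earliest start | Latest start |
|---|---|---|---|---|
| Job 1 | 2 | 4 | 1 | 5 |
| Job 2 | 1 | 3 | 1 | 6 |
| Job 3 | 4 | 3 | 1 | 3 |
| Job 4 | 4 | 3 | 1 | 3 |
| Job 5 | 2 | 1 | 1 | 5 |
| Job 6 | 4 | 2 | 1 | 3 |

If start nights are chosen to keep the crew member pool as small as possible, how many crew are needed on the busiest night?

8

Early-start (Job 1@1, Job 2@1, Job 3@1, Job 4@1, Job 5@1, Job 6@1) gives peak 16: n1:16  n2:13  n3:8  n4:8  n5:0  n6:0.
Shift Job 3→2, Job 4→3, Job 6→3.
Schedule Job 1@1, Job 2@1, Job 3@2, Job 4@3, Job 5@1, Job 6@3: n1:8  n2:8  n3:8  n4:8  n5:8  n6:5 — peak 8.
Total crew member-nights = 45 over 6 nights ⇒ peak ≥ ⌈45/6⌉ = 8, so 8 is optimal.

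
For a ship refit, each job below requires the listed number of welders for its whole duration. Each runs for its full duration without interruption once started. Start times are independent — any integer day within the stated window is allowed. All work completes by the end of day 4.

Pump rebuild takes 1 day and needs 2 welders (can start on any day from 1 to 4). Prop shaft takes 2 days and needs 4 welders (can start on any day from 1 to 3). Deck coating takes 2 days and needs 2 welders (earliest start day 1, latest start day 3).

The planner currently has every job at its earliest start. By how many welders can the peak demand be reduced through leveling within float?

Early-start peak: d1:8  d2:6  d3:0  d4:0 ⇒ 8.
Leveled (Pump rebuild@1, Prop shaft@3, Deck coating@1): d1:4  d2:2  d3:4  d4:4 ⇒ 4.
Reduction 8 − 4 = 4.

4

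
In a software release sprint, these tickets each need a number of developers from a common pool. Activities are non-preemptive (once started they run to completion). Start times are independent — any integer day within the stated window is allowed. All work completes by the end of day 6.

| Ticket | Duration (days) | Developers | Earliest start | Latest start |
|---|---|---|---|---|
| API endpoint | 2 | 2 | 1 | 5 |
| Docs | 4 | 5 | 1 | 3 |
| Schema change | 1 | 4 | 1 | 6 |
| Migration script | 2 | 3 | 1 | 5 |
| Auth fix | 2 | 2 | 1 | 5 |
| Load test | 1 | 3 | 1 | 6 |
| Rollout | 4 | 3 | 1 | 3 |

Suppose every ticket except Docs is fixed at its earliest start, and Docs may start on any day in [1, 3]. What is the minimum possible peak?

17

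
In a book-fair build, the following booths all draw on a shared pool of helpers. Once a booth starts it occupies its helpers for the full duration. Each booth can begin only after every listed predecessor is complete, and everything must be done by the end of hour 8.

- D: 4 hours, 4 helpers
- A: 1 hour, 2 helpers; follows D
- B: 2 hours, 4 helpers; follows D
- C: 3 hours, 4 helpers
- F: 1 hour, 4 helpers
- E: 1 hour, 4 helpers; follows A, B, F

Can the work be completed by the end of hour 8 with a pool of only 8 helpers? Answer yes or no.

Schedule D@1, A@5, B@5, C@1, F@4, E@7: h1:8  h2:8  h3:8  h4:8  h5:6  h6:4  h7:4  h8:0 — peak 8 ≤ 8.

yes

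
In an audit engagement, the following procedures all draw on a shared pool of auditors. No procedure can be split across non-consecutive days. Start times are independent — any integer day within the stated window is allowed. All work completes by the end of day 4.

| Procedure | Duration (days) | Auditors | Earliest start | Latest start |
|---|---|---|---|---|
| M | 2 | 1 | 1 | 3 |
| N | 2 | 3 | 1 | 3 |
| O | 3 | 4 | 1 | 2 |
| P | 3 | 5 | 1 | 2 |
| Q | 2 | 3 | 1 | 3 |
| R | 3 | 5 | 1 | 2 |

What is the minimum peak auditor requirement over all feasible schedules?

Early-start (M@1, N@1, O@1, P@1, Q@1, R@1) gives peak 21: d1:21  d2:21  d3:14  d4:0.
Shift Q→3.
Schedule M@1, N@1, O@1, P@1, Q@3, R@1: d1:18  d2:18  d3:17  d4:3 — peak 18.

18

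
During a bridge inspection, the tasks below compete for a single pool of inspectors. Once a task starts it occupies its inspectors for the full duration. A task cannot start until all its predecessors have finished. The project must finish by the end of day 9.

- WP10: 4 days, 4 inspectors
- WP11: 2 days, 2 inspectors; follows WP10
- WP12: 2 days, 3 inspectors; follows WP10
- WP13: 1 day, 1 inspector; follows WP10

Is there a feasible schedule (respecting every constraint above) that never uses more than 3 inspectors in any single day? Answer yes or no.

The minimum achievable peak is 4; 3 < 4, so no feasible schedule stays within the cap.

no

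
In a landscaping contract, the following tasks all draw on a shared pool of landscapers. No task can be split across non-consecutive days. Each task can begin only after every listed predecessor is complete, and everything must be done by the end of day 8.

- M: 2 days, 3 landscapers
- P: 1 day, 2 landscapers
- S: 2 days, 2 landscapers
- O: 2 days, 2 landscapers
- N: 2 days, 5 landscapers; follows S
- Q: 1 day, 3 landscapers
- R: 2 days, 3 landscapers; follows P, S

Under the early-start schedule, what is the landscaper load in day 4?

8

At early start, day 4 has: N, R.
Demand: 5 + 3 = 8.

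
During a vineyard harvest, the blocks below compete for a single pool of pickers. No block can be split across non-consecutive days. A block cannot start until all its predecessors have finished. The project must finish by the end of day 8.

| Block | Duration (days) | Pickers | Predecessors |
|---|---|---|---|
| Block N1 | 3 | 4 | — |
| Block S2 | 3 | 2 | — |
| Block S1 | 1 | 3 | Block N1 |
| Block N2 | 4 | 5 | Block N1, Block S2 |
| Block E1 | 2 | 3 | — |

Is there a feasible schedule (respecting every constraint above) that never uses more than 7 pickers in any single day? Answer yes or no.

no

The minimum achievable peak is 8; 7 < 8, so no feasible schedule stays within the cap.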